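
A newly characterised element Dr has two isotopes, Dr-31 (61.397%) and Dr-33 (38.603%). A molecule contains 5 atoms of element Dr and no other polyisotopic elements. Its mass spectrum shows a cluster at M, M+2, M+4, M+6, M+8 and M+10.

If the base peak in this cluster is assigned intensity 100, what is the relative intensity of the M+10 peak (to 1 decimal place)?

(0.61397 + 0.38603)^5 gives M 0.0872, M+2 0.2743, M+4 0.3449, M+6 0.2168, M+8 0.0682, M+10 0.0086; the largest is M+4.
P(M+4) = C(5,2) × 0.61397^3 × 0.38603^2 = 10 × 0.23144162 × 0.14901916 = 0.344892 (base)
P(M+10) = C(5,5) × 0.61397^0 × 0.38603^5 = 1 × 1.0000 × 0.00857246 = 0.008572
Relative intensity = 0.008572 / 0.344892 × 100 = 2.5

2.5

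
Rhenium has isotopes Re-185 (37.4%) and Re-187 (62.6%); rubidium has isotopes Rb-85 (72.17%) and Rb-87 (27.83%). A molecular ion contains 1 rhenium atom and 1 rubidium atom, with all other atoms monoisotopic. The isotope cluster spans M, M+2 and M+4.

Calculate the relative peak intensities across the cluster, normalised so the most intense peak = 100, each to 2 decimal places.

48.56 : 100.00 : 31.34

Rhenium pattern (n=1): 0.3740 : 0.6260
Rubidium pattern (n=1): 0.7217 : 0.2783
Convolve the two distributions (both contribute in 2-u steps):
  M: 0.3740×0.7217 = 0.269916
  M+2: 0.3740×0.2783 + 0.6260×0.7217 = 0.555868
  M+4: 0.6260×0.2783 = 0.174216
Scale to base peak (0.555868) = 100: 48.56 : 100.00 : 31.34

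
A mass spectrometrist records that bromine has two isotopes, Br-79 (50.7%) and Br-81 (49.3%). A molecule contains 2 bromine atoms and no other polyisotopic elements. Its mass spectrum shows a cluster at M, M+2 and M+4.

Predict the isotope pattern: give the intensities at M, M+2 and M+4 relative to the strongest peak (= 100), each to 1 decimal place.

51.4 : 100.0 : 48.6

Each Br atom is independently Br-79 (p = 0.507) or Br-81 (q = 0.493); the cluster is the binomial expansion (p + q)^2.
P(M) = 0.507^2 = 0.257049
P(M+2) = 2 × 0.507^1 × 0.493^1 = 0.499902
P(M+4) = 0.493^2 = 0.243049
The M+2 peak is largest (0.499902); scaling to 100 gives 51.4 : 100.0 : 48.6.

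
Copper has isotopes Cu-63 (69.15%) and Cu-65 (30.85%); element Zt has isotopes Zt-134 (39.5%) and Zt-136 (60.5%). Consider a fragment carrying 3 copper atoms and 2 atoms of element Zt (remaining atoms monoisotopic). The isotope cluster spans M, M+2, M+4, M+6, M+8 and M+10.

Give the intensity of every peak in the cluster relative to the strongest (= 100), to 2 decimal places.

Copper pattern (n=3): 0.33065611 : 0.44254842 : 0.19743483 : 0.02936064
Element Zt pattern (n=2): 0.156025 : 0.47795 : 0.366025
Convolve the two distributions (both contribute in 2-u steps):
  M: 0.33065611×0.156025 = 0.051591
  M+2: 0.33065611×0.47795 + 0.44254842×0.156025 = 0.227086
  M+4: 0.33065611×0.366025 + 0.44254842×0.47795 + 0.19743483×0.156025 = 0.363349
  M+6: 0.44254842×0.366025 + 0.19743483×0.47795 + 0.02936064×0.156025 = 0.260929
  M+8: 0.19743483×0.366025 + 0.02936064×0.47795 = 0.086299
  M+10: 0.02936064×0.366025 = 0.010747
Scale to base peak (0.363349) = 100: 14.20 : 62.50 : 100.00 : 71.81 : 23.75 : 2.96

14.20 : 62.50 : 100.00 : 71.81 : 23.75 : 2.96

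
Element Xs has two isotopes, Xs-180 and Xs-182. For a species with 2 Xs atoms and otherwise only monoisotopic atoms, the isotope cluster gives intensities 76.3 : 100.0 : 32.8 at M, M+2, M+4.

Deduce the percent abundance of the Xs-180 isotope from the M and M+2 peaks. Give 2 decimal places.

60.41%

If p is the fraction of Xs that is Xs-180, then I(M+2)/I(M) = [C(2,1)·p^1·(1−p)] / p^2 = 2·(1−p)/p = 100.0/76.3 = 1.3106
(1−p)/p = 1.3106/2 = 0.6553  ⇒  p = 1/(1 + 0.6553) = 0.6041
Xs-180: 60.41%, Xs-182: 39.59%.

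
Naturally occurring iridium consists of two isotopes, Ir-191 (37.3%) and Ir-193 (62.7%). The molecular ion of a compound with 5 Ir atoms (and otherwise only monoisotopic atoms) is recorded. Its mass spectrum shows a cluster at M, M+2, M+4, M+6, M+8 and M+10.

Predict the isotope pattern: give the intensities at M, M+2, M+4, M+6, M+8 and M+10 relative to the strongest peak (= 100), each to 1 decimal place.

Expanding (0.373 + 0.627)^5:
P(M) = 0.373^5 = 0.007220
P(M+2) = 5 × 0.373^4 × 0.627^1 = 0.060684
P(M+4) = 10 × 0.373^3 × 0.627^2 = 0.204015
P(M+6) = 10 × 0.373^2 × 0.627^3 = 0.342942
P(M+8) = 5 × 0.373^1 × 0.627^4 = 0.288237
P(M+10) = 0.627^5 = 0.096903
The M+6 peak is largest (0.342942); scaling to 100 gives 2.1 : 17.7 : 59.5 : 100.0 : 84.0 : 28.3.

2.1 : 17.7 : 59.5 : 100.0 : 84.0 : 28.3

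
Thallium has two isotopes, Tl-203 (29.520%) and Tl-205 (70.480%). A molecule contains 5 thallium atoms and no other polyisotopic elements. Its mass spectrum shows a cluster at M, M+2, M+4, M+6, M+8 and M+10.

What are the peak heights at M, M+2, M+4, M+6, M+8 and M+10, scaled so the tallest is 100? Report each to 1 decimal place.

0.6 : 7.3 : 35.1 : 83.8 : 100.0 : 47.8

Each Tl atom is independently Tl-203 (p = 0.29520) or Tl-205 (q = 0.70480); the cluster is the binomial expansion (p + q)^5.
P(M) = 0.29520^5 = 0.002242
P(M+2) = 5 × 0.29520^4 × 0.70480^1 = 0.026761
P(M+4) = 10 × 0.29520^3 × 0.70480^2 = 0.127785
P(M+6) = 10 × 0.29520^2 × 0.70480^3 = 0.305092
P(M+8) = 5 × 0.29520^1 × 0.70480^4 = 0.364208
P(M+10) = 0.70480^5 = 0.173912
The M+8 peak is largest (0.364208); scaling to 100 gives 0.6 : 7.3 : 35.1 : 83.8 : 100.0 : 47.8.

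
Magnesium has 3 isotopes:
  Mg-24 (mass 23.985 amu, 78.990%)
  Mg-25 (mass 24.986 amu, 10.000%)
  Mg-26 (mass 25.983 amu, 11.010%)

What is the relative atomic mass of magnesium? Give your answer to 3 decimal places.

Weight each isotope mass by its fractional abundance: 0.78990 × 23.985 + 0.10000 × 24.986 + 0.11010 × 25.983
= 18.9458 + 2.4986 + 2.8607 = 24.3051 amu

24.305 amu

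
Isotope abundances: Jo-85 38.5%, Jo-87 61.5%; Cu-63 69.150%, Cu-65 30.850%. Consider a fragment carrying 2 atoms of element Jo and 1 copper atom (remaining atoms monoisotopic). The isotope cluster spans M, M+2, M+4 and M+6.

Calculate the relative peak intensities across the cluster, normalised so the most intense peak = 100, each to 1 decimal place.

25.1 : 91.5 : 100.0 : 28.6

Element Jo pattern (n=2): 0.148225 : 0.47355 : 0.378225
Copper pattern (n=1): 0.6915 : 0.3085
Convolve the two distributions (both contribute in 2-u steps):
  M: 0.148225×0.6915 = 0.102498
  M+2: 0.148225×0.3085 + 0.47355×0.6915 = 0.373187
  M+4: 0.47355×0.3085 + 0.378225×0.6915 = 0.407633
  M+6: 0.378225×0.3085 = 0.116682
Scale to base peak (0.407633) = 100: 25.1 : 91.5 : 100.0 : 28.6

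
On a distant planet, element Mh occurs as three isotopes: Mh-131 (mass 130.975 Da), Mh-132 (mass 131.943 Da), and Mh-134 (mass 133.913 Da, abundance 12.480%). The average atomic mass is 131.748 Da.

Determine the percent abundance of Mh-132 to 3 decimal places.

41.977%

Let x and y be the fractions of Mh-131 and Mh-132. Then x + y = 1 − 0.12480 = 0.87520 and 130.975x + 131.943y = 131.748 − 0.12480×133.913 = 115.0356576.
Substituting: 130.975x + 131.943(0.87520 − x) = 115.0356576
(130.975 − 131.943)x = -0.440856  ⇒  x = 0.45543, y = 0.41977
Mh-131: 45.543%, Mh-132: 41.977%.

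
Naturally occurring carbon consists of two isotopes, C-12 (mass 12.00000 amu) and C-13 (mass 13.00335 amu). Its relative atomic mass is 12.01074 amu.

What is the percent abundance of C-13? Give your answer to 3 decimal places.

Let x be the fractional abundance of C-12; then C-13 has abundance 1 − x.
12.00000·x + 13.00335·(1 − x) = 12.01074
(12.00000 − 13.00335)·x = 12.01074 − 13.00335
x = -0.99261 / -1.00335 = 0.98930 → 98.930% C-12, 1.070% C-13.

1.070%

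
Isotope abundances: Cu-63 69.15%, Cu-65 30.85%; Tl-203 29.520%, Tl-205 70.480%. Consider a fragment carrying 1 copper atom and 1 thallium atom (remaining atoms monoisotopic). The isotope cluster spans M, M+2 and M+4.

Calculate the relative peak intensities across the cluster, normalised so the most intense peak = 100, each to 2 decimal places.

Copper pattern (n=1): 0.6915 : 0.3085
Thallium pattern (n=1): 0.2952 : 0.7048
Convolve the two distributions (both contribute in 2-u steps):
  M: 0.6915×0.2952 = 0.204131
  M+2: 0.6915×0.7048 + 0.3085×0.2952 = 0.578438
  M+4: 0.3085×0.7048 = 0.217431
Scale to base peak (0.578438) = 100: 35.29 : 100.00 : 37.59

35.29 : 100.00 : 37.59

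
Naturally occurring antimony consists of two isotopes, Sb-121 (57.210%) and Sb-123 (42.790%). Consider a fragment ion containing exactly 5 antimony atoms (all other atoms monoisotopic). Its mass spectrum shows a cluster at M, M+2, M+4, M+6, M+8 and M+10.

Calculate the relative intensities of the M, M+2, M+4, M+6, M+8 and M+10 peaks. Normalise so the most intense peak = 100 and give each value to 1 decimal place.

17.9 : 66.8 : 100.0 : 74.8 : 28.0 : 4.2

The 5 Sb atoms are independent, so intensities follow the terms of (0.57210 + 0.42790)^5.
P(M) = 0.57210^5 = 0.061286
P(M+2) = 5 × 0.57210^4 × 0.42790^1 = 0.229192
P(M+4) = 10 × 0.57210^3 × 0.42790^2 = 0.342847
P(M+6) = 10 × 0.57210^2 × 0.42790^3 = 0.256431
P(M+8) = 5 × 0.57210^1 × 0.42790^4 = 0.095898
P(M+10) = 0.42790^5 = 0.014345
The M+4 peak is largest (0.342847); scaling to 100 gives 17.9 : 66.8 : 100.0 : 74.8 : 28.0 : 4.2.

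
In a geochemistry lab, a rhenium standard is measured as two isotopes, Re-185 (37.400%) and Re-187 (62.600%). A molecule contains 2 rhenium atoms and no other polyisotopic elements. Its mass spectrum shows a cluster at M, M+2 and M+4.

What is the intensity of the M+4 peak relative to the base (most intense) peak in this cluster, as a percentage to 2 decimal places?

Binomial terms of (0.37400 + 0.62600)^2: M 0.1399, M+2 0.4682, M+4 0.3919 → M+2 is the base peak.
P(M+2) = C(2,1) × 0.37400^1 × 0.62600^1 = 2 × 0.3740 × 0.6260 = 0.468248 (base)
P(M+4) = C(2,2) × 0.37400^0 × 0.62600^2 = 1 × 1.0000 × 0.391876 = 0.391876
Relative intensity = 0.391876 / 0.468248 × 100 = 83.69

83.69%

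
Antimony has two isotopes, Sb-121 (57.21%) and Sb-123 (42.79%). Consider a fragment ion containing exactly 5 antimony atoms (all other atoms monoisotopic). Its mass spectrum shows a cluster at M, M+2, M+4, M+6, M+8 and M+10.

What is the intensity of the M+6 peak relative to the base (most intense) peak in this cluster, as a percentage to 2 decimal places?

(0.5721 + 0.4279)^5 gives M 0.0613, M+2 0.2292, M+4 0.3428, M+6 0.2564, M+8 0.0959, M+10 0.0143; the largest is M+4.
P(M+4) = C(5,2) × 0.5721^3 × 0.4279^2 = 10 × 0.18724742 × 0.18309841 = 0.342847 (base)
P(M+6) = C(5,3) × 0.5721^2 × 0.4279^3 = 10 × 0.32729841 × 0.07834781 = 0.256431
Relative intensity = 0.256431 / 0.342847 × 100 = 74.79

74.79%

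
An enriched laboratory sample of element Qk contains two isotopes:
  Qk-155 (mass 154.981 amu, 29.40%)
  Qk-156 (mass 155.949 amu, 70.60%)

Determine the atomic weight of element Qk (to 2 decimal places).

155.66 amu

Ar = Σ fᵢ·mᵢ = 0.2940 × 154.981 + 0.7060 × 155.949
= 45.5644 + 110.1000 = 155.6644 amu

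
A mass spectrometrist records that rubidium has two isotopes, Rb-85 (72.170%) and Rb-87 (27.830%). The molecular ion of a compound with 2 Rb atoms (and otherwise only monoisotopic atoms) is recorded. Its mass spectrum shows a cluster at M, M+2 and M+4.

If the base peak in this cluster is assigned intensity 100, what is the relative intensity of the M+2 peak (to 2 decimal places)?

77.12

Term probabilities: M 0.5209, M+2 0.4017, M+4 0.0775. Base peak = M.
P(M) = C(2,0) × 0.72170^2 × 0.27830^0 = 1 × 0.52085089 × 1.0000 = 0.520851 (base)
P(M+2) = C(2,1) × 0.72170^1 × 0.27830^1 = 2 × 0.7217 × 0.2783 = 0.401698
Relative intensity = 0.401698 / 0.520851 × 100 = 77.12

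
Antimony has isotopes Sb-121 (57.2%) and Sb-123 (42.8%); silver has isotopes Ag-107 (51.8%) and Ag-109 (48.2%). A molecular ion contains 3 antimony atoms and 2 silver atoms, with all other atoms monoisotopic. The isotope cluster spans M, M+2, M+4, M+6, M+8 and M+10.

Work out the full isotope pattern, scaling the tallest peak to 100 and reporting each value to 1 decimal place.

Antimony pattern (n=3): 0.18714925 : 0.42010426 : 0.31434374 : 0.07840275
Silver pattern (n=2): 0.268324 : 0.499352 : 0.232324
Convolve the two distributions (both contribute in 2-u steps):
  M: 0.18714925×0.268324 = 0.050217
  M+2: 0.18714925×0.499352 + 0.42010426×0.268324 = 0.206177
  M+4: 0.18714925×0.232324 + 0.42010426×0.499352 + 0.31434374×0.268324 = 0.337605
  M+6: 0.42010426×0.232324 + 0.31434374×0.499352 + 0.07840275×0.268324 = 0.275606
  M+8: 0.31434374×0.232324 + 0.07840275×0.499352 = 0.112180
  M+10: 0.07840275×0.232324 = 0.018215
Scale to base peak (0.337605) = 100: 14.9 : 61.1 : 100.0 : 81.6 : 33.2 : 5.4

14.9 : 61.1 : 100.0 : 81.6 : 33.2 : 5.4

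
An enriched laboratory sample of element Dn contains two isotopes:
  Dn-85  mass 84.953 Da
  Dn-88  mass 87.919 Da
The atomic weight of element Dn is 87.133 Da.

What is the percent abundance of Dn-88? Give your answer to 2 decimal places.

73.50%

Writing the weighted mean with unknown fraction x of Dn-85:
84.953·x + 87.919·(1 − x) = 87.133
(84.953 − 87.919)·x = 87.133 − 87.919
x = -0.786 / -2.966 = 0.26500 → 26.50% Dn-85, 73.50% Dn-88.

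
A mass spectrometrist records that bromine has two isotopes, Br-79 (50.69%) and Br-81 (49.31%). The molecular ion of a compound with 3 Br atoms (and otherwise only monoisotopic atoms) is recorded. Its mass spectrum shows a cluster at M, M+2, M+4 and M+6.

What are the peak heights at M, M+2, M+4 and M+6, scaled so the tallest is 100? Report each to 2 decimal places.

Each Br atom is independently Br-79 (p = 0.5069) or Br-81 (q = 0.4931); the cluster is the binomial expansion (p + q)^3.
P(M) = 0.5069^3 = 0.130247
P(M+2) = 3 × 0.5069^2 × 0.4931^1 = 0.380103
P(M+4) = 3 × 0.5069^1 × 0.4931^2 = 0.369755
P(M+6) = 0.4931^3 = 0.119896
The M+2 peak is largest (0.380103); scaling to 100 gives 34.27 : 100.00 : 97.28 : 31.54.

34.27 : 100.00 : 97.28 : 31.54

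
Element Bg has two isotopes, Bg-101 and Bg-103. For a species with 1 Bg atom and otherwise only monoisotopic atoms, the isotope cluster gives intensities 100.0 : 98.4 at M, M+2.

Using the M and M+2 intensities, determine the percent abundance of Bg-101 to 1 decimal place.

50.4%

Let p = fractional abundance of Bg-101. I(M+2)/I(M) = [C(1,1)·p^0·(1−p)] / p^1 = 1·(1−p)/p = 98.4/100.0 = 0.9840
(1−p)/p = 0.9840/1 = 0.9840  ⇒  p = 1/(1 + 0.9840) = 0.5040
Bg-101: 50.4%, Bg-103: 49.6%.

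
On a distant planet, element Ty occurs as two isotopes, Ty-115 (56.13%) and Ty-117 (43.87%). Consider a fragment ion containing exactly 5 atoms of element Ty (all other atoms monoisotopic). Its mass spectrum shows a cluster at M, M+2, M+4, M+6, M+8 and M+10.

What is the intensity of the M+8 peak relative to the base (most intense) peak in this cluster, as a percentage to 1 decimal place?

30.5%

Term probabilities: M 0.0557, M+2 0.2177, M+4 0.3403, M+6 0.2660, M+8 0.1040, M+10 0.0162. Base peak = M+4.
P(M+4) = C(5,2) × 0.5613^3 × 0.4387^2 = 10 × 0.17684188 × 0.19245769 = 0.340346 (base)
P(M+8) = C(5,4) × 0.5613^1 × 0.4387^4 = 5 × 0.5613 × 0.03703996 = 0.103953
Relative intensity = 0.103953 / 0.340346 × 100 = 30.5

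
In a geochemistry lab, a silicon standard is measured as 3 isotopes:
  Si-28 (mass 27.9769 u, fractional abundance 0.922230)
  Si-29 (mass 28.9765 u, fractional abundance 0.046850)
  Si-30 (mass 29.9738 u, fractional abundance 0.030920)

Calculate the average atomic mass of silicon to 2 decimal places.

Ar = Σ fᵢ·mᵢ = 0.922230 × 27.9769 + 0.046850 × 28.9765 + 0.030920 × 29.9738
= 25.80114 + 1.35755 + 0.92679 = 28.08548 u

28.09 u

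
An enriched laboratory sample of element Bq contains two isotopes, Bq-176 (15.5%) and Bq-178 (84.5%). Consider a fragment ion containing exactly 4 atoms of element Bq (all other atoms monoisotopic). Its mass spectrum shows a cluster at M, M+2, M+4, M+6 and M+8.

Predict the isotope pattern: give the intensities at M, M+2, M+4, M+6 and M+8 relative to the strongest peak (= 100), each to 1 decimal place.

Expanding (0.155 + 0.845)^4:
P(M) = 0.155^4 = 0.000577
P(M+2) = 4 × 0.155^3 × 0.845^1 = 0.012587
P(M+4) = 6 × 0.155^2 × 0.845^2 = 0.102927
P(M+6) = 4 × 0.155^1 × 0.845^3 = 0.374078
P(M+8) = 0.845^4 = 0.509832
The M+8 peak is largest (0.509832); scaling to 100 gives 0.1 : 2.5 : 20.2 : 73.4 : 100.0.

0.1 : 2.5 : 20.2 : 73.4 : 100.0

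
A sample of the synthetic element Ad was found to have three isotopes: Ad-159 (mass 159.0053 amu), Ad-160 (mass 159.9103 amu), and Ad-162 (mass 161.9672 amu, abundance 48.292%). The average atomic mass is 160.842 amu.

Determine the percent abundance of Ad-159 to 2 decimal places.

Let x and y be the fractions of Ad-159 and Ad-160. Then x + y = 1 − 0.48292 = 0.51708 and 159.0053x + 159.9103y = 160.842 − 0.48292×161.9672 = 82.624799776.
Substituting: 159.0053x + 159.9103(0.51708 − x) = 82.624799776
(159.0053 − 159.9103)x = -0.061618148  ⇒  x = 0.06809, y = 0.44899
Ad-159: 6.81%, Ad-160: 44.90%.

6.81%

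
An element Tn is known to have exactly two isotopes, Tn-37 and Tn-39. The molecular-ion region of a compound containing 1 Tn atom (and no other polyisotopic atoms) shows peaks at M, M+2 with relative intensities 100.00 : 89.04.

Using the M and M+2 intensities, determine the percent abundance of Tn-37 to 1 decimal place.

Write p for the Tn-37 fraction. I(M+2)/I(M) = [C(1,1)·p^0·(1−p)] / p^1 = 1·(1−p)/p = 89.04/100.00 = 0.8904
(1−p)/p = 0.8904/1 = 0.8904  ⇒  p = 1/(1 + 0.8904) = 0.5290
Tn-37: 52.9%, Tn-39: 47.1%.

52.9%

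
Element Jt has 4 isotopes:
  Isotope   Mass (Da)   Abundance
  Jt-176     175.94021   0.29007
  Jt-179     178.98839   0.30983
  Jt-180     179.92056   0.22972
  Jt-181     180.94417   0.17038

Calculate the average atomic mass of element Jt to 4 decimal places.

178.6516 Da

Ar = Σ fᵢ·mᵢ = 0.29007 × 175.94021 + 0.30983 × 178.98839 + 0.22972 × 179.92056 + 0.17038 × 180.94417
= 51.034977 + 55.455973 + 41.331351 + 30.829268 = 178.651569 Da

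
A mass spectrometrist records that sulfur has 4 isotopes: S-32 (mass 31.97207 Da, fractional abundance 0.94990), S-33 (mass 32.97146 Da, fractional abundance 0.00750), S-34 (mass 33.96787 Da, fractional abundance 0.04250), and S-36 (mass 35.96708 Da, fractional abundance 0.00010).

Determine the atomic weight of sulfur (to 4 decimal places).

32.0648 Da

The abundance-weighted mean is 0.94990 × 31.97207 + 0.00750 × 32.97146 + 0.04250 × 33.96787 + 0.00010 × 35.96708
= 30.370269 + 0.247286 + 1.443634 + 0.003597 = 32.064786 Da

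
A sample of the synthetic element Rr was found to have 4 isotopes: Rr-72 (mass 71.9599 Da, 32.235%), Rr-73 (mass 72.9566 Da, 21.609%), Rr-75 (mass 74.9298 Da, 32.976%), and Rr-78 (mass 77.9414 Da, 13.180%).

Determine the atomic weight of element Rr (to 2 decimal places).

73.94 Da

Average mass = Σ (abundance × isotope mass) = 0.32235 × 71.9599 + 0.21609 × 72.9566 + 0.32976 × 74.9298 + 0.13180 × 77.9414
= 23.19627 + 15.76519 + 24.70885 + 10.27268 = 73.94299 Da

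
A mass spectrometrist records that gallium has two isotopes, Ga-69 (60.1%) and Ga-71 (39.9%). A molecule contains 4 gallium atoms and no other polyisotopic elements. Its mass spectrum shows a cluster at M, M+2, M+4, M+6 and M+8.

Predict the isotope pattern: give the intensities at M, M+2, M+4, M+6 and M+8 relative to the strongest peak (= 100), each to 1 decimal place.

37.7 : 100.0 : 99.6 : 44.1 : 7.3

Expanding (0.601 + 0.399)^4:
P(M) = 0.601^4 = 0.130466
P(M+2) = 4 × 0.601^3 × 0.399^1 = 0.346463
P(M+4) = 6 × 0.601^2 × 0.399^2 = 0.345021
P(M+6) = 4 × 0.601^1 × 0.399^3 = 0.152705
P(M+8) = 0.399^4 = 0.025345
The M+2 peak is largest (0.346463); scaling to 100 gives 37.7 : 100.0 : 99.6 : 44.1 : 7.3.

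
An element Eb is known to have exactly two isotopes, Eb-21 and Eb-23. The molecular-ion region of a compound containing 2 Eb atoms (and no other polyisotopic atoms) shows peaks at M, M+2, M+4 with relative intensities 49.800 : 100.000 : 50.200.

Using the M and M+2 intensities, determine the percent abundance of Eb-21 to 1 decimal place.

Let p = fractional abundance of Eb-21. I(M+2)/I(M) = [C(2,1)·p^1·(1−p)] / p^2 = 2·(1−p)/p = 100.000/49.800 = 2.0080
(1−p)/p = 2.0080/2 = 1.0040  ⇒  p = 1/(1 + 1.0040) = 0.4990
Eb-21: 49.9%, Eb-23: 50.1%.

49.9%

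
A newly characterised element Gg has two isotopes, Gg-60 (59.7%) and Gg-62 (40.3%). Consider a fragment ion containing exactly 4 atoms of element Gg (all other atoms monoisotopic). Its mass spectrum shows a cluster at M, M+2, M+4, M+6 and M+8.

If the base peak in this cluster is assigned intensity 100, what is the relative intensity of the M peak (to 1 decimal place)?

36.6

Binomial terms of (0.597 + 0.403)^4: M 0.1270, M+2 0.3430, M+4 0.3473, M+6 0.1563, M+8 0.0264 → M+4 is the base peak.
P(M+4) = C(4,2) × 0.597^2 × 0.403^2 = 6 × 0.356409 × 0.162409 = 0.347304 (base)
P(M) = C(4,0) × 0.597^4 × 0.403^0 = 1 × 0.12702738 × 1.0000 = 0.127027
Relative intensity = 0.127027 / 0.347304 × 100 = 36.6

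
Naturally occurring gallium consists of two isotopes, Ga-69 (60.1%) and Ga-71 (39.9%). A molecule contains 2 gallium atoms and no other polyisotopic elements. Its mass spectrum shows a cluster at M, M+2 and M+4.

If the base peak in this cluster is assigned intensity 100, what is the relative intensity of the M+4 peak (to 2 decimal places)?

33.19

(0.601 + 0.399)^2 gives M 0.3612, M+2 0.4796, M+4 0.1592; the largest is M+2.
P(M+2) = C(2,1) × 0.601^1 × 0.399^1 = 2 × 0.6010 × 0.3990 = 0.479598 (base)
P(M+4) = C(2,2) × 0.601^0 × 0.399^2 = 1 × 1.0000 × 0.159201 = 0.159201
Relative intensity = 0.159201 / 0.479598 × 100 = 33.19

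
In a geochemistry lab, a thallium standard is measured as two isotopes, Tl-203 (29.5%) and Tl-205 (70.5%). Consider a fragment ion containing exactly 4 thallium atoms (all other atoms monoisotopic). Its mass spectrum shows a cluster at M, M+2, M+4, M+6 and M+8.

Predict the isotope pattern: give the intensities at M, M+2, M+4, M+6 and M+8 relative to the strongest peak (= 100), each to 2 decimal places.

Expanding (0.295 + 0.705)^4:
P(M) = 0.295^4 = 0.007573
P(M+2) = 4 × 0.295^3 × 0.705^1 = 0.072396
P(M+4) = 6 × 0.295^2 × 0.705^2 = 0.259522
P(M+6) = 4 × 0.295^1 × 0.705^3 = 0.413475
P(M+8) = 0.705^4 = 0.247034
The M+6 peak is largest (0.413475); scaling to 100 gives 1.83 : 17.51 : 62.77 : 100.00 : 59.75.

1.83 : 17.51 : 62.77 : 100.00 : 59.75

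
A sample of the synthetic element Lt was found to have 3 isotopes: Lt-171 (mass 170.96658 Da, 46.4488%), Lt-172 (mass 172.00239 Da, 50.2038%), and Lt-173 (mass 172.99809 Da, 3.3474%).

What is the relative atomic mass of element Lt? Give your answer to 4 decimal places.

171.5546 Da

The abundance-weighted mean is 0.464488 × 170.96658 + 0.502038 × 172.00239 + 0.033474 × 172.99809
= 79.411925 + 86.351736 + 5.790938 = 171.554599 Da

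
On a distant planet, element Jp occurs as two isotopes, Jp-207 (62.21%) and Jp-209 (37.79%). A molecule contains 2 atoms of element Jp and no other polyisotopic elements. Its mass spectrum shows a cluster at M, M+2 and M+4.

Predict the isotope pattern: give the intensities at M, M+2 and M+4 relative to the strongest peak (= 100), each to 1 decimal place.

Each Jp atom is independently Jp-207 (p = 0.6221) or Jp-209 (q = 0.3779); the cluster is the binomial expansion (p + q)^2.
P(M) = 0.6221^2 = 0.387008
P(M+2) = 2 × 0.6221^1 × 0.3779^1 = 0.470183
P(M+4) = 0.3779^2 = 0.142808
The M+2 peak is largest (0.470183); scaling to 100 gives 82.3 : 100.0 : 30.4.

82.3 : 100.0 : 30.4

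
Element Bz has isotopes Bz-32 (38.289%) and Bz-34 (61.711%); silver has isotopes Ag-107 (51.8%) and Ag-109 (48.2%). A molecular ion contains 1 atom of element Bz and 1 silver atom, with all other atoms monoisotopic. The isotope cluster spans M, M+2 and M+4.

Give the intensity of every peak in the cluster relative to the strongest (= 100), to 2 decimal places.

Element Bz pattern (n=1): 0.38289 : 0.61711
Silver pattern (n=1): 0.5180 : 0.4820
Convolve the two distributions (both contribute in 2-u steps):
  M: 0.38289×0.5180 = 0.198337
  M+2: 0.38289×0.4820 + 0.61711×0.5180 = 0.504216
  M+4: 0.61711×0.4820 = 0.297447
Scale to base peak (0.504216) = 100: 39.34 : 100.00 : 58.99

39.34 : 100.00 : 58.99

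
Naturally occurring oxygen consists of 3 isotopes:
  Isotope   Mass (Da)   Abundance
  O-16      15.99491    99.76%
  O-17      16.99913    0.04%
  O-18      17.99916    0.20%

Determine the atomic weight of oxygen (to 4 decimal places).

Ar = Σ fᵢ·mᵢ = 0.9976 × 15.99491 + 0.0004 × 16.99913 + 0.0020 × 17.99916
= 15.956522 + 0.006800 + 0.035998 = 15.999320 Da

15.9993 Da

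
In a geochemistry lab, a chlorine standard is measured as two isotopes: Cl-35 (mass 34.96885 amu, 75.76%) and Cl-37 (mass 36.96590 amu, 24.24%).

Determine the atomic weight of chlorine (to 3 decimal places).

35.453 amu

The abundance-weighted mean is 0.7576 × 34.96885 + 0.2424 × 36.96590
= 26.492401 + 8.960534 = 35.452935 amu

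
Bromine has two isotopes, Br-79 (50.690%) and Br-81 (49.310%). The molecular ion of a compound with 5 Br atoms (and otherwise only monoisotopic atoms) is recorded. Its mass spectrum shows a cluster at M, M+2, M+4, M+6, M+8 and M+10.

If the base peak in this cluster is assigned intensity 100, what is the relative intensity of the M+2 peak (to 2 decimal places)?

Term probabilities: M 0.0335, M+2 0.1628, M+4 0.3167, M+6 0.3081, M+8 0.1498, M+10 0.0292. Base peak = M+4.
P(M+4) = C(5,2) × 0.50690^3 × 0.49310^2 = 10 × 0.13024674 × 0.24314761 = 0.316692 (base)
P(M+2) = C(5,1) × 0.50690^4 × 0.49310^1 = 5 × 0.06602207 × 0.4931 = 0.162777
Relative intensity = 0.162777 / 0.316692 × 100 = 51.40

51.40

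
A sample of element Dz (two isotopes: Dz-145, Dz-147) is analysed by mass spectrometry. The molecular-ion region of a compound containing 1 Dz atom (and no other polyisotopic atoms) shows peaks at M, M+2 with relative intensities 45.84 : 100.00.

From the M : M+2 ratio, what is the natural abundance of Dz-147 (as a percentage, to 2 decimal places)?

68.57%

Write p for the Dz-145 fraction. I(M+2)/I(M) = [C(1,1)·p^0·(1−p)] / p^1 = 1·(1−p)/p = 100.00/45.84 = 2.1815
(1−p)/p = 2.1815/1 = 2.1815  ⇒  p = 1/(1 + 2.1815) = 0.3143
Dz-145: 31.43%, Dz-147: 68.57%.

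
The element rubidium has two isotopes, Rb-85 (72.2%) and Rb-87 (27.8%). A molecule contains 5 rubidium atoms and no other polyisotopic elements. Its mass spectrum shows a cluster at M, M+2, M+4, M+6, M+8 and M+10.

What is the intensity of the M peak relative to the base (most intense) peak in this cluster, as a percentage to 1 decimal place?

(0.722 + 0.278)^5 gives M 0.1962, M+2 0.3777, M+4 0.2909, M+6 0.1120, M+8 0.0216, M+10 0.0017; the largest is M+2.
P(M+2) = C(5,1) × 0.722^4 × 0.278^1 = 5 × 0.27173701 × 0.2780 = 0.377714 (base)
P(M) = C(5,0) × 0.722^5 × 0.278^0 = 1 × 0.19619412 × 1.0000 = 0.196194
Relative intensity = 0.196194 / 0.377714 × 100 = 51.9

51.9%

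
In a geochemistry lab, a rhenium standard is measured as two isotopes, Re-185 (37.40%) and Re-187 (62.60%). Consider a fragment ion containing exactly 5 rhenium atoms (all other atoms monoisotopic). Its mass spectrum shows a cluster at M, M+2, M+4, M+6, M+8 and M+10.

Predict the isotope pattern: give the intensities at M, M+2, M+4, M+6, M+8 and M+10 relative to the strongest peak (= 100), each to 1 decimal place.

Each Re atom is independently Re-185 (p = 0.3740) or Re-187 (q = 0.6260); the cluster is the binomial expansion (p + q)^5.
P(M) = 0.3740^5 = 0.007317
P(M+2) = 5 × 0.3740^4 × 0.6260^1 = 0.061239
P(M+4) = 10 × 0.3740^3 × 0.6260^2 = 0.205005
P(M+6) = 10 × 0.3740^2 × 0.6260^3 = 0.343136
P(M+8) = 5 × 0.3740^1 × 0.6260^4 = 0.287170
P(M+10) = 0.6260^5 = 0.096133
The M+6 peak is largest (0.343136); scaling to 100 gives 2.1 : 17.8 : 59.7 : 100.0 : 83.7 : 28.0.

2.1 : 17.8 : 59.7 : 100.0 : 83.7 : 28.0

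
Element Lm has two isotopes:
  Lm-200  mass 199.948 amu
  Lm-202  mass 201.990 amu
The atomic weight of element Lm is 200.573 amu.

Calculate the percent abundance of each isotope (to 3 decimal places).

Writing the weighted mean with unknown fraction x of Lm-200:
199.948·x + 201.990·(1 − x) = 200.573
(199.948 − 201.990)·x = 200.573 − 201.990
x = -1.417 / -2.042 = 0.69393 → 69.393% Lm-200, 30.607% Lm-202.

Lm-200: 69.393%, Lm-202: 30.607%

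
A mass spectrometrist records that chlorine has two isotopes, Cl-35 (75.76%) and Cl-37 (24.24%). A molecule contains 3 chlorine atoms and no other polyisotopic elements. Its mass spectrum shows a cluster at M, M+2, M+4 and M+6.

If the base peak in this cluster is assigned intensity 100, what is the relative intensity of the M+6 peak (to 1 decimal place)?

Binomial terms of (0.7576 + 0.2424)^3: M 0.4348, M+2 0.4174, M+4 0.1335, M+6 0.0142 → M is the base peak.
P(M) = C(3,0) × 0.7576^3 × 0.2424^0 = 1 × 0.4348304 × 1.0000 = 0.434830 (base)
P(M+6) = C(3,3) × 0.7576^0 × 0.2424^3 = 1 × 1.0000 × 0.01424288 = 0.014243
Relative intensity = 0.014243 / 0.434830 × 100 = 3.3

3.3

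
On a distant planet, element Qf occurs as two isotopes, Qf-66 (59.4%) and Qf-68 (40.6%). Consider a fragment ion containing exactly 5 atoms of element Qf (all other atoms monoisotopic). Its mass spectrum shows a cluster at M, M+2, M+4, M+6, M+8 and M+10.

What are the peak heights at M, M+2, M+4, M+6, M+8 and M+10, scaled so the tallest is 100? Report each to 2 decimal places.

The 5 Qf atoms are independent, so intensities follow the terms of (0.594 + 0.406)^5.
P(M) = 0.594^5 = 0.073949
P(M+2) = 5 × 0.594^4 × 0.406^1 = 0.252721
P(M+4) = 10 × 0.594^3 × 0.406^2 = 0.345471
P(M+6) = 10 × 0.594^2 × 0.406^3 = 0.236130
P(M+8) = 5 × 0.594^1 × 0.406^4 = 0.080698
P(M+10) = 0.406^5 = 0.011031
The M+4 peak is largest (0.345471); scaling to 100 gives 21.41 : 73.15 : 100.00 : 68.35 : 23.36 : 3.19.

21.41 : 73.15 : 100.00 : 68.35 : 23.36 : 3.19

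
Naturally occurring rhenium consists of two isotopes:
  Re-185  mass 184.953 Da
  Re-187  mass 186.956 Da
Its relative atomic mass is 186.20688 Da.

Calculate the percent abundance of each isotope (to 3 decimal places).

Re-185: 37.400%, Re-187: 62.600%

With x = fraction of Re-185 (so Re-187 is 1 − x):
184.953·x + 186.956·(1 − x) = 186.20688
(184.953 − 186.956)·x = 186.20688 − 186.956
x = -0.74912 / -2.003 = 0.37400 → 37.400% Re-185, 62.600% Re-187.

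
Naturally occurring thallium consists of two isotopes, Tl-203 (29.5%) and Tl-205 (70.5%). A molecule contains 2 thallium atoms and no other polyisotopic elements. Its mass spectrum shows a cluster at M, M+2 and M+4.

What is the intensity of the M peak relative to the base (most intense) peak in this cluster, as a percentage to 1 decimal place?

(0.295 + 0.705)^2 gives M 0.0870, M+2 0.4160, M+4 0.4970; the largest is M+4.
P(M+4) = C(2,2) × 0.295^0 × 0.705^2 = 1 × 1.0000 × 0.497025 = 0.497025 (base)
P(M) = C(2,0) × 0.295^2 × 0.705^0 = 1 × 0.087025 × 1.0000 = 0.087025
Relative intensity = 0.087025 / 0.497025 × 100 = 17.5

17.5%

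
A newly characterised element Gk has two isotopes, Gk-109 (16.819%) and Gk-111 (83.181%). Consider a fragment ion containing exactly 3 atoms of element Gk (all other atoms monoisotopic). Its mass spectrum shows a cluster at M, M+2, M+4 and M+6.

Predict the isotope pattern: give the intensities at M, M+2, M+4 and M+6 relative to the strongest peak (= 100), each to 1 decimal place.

0.8 : 12.3 : 60.7 : 100.0

The 3 Gk atoms are independent, so intensities follow the terms of (0.16819 + 0.83181)^3.
P(M) = 0.16819^3 = 0.004758
P(M+2) = 3 × 0.16819^2 × 0.83181^1 = 0.070590
P(M+4) = 3 × 0.16819^1 × 0.83181^2 = 0.349116
P(M+6) = 0.83181^3 = 0.575536
The M+6 peak is largest (0.575536); scaling to 100 gives 0.8 : 12.3 : 60.7 : 100.0.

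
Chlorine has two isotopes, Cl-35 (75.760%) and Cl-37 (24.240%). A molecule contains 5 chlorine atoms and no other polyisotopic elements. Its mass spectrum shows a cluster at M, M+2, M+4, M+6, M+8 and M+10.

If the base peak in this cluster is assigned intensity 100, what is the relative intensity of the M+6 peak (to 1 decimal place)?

20.5

(0.75760 + 0.24240)^5 gives M 0.2496, M+2 0.3993, M+4 0.2555, M+6 0.0817, M+8 0.0131, M+10 0.0008; the largest is M+2.
P(M+2) = C(5,1) × 0.75760^4 × 0.24240^1 = 5 × 0.32942751 × 0.2424 = 0.399266 (base)
P(M+6) = C(5,3) × 0.75760^2 × 0.24240^3 = 10 × 0.57395776 × 0.01424288 = 0.081748
Relative intensity = 0.081748 / 0.399266 × 100 = 20.5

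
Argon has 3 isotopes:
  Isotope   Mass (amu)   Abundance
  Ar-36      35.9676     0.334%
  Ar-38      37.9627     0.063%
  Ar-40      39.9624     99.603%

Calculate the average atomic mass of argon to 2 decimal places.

39.95 amu

Average mass = Σ (abundance × isotope mass) = 0.00334 × 35.9676 + 0.00063 × 37.9627 + 0.99603 × 39.9624
= 0.12013 + 0.02392 + 39.80375 = 39.94780 amu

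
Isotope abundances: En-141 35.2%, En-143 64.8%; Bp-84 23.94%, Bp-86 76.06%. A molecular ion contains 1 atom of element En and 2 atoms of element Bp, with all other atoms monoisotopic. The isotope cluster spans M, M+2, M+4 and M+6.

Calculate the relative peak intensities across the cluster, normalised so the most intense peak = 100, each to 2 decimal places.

4.59 : 37.61 : 100.00 : 85.27

Element En pattern (n=1): 0.3520 : 0.6480
Element Bp pattern (n=2): 0.05731236 : 0.36417528 : 0.57851236
Convolve the two distributions (both contribute in 2-u steps):
  M: 0.3520×0.05731236 = 0.020174
  M+2: 0.3520×0.36417528 + 0.6480×0.05731236 = 0.165328
  M+4: 0.3520×0.57851236 + 0.6480×0.36417528 = 0.439622
  M+6: 0.6480×0.57851236 = 0.374876
Scale to base peak (0.439622) = 100: 4.59 : 37.61 : 100.00 : 85.27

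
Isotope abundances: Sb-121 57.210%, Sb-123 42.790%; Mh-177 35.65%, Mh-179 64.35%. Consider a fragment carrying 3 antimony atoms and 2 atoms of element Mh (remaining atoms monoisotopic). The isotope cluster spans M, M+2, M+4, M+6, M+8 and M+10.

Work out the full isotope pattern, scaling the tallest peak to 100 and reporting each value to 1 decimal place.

7.3 : 42.5 : 94.6 : 100.0 : 50.6 : 9.9

Antimony pattern (n=3): 0.18724742 : 0.42015297 : 0.3142518 : 0.07834781
Element Mh pattern (n=2): 0.12709225 : 0.4588155 : 0.41409225
Convolve the two distributions (both contribute in 2-u steps):
  M: 0.18724742×0.12709225 = 0.023798
  M+2: 0.18724742×0.4588155 + 0.42015297×0.12709225 = 0.139310
  M+4: 0.18724742×0.41409225 + 0.42015297×0.4588155 + 0.3142518×0.12709225 = 0.310249
  M+6: 0.42015297×0.41409225 + 0.3142518×0.4588155 + 0.07834781×0.12709225 = 0.328123
  M+8: 0.3142518×0.41409225 + 0.07834781×0.4588155 = 0.166076
  M+10: 0.07834781×0.41409225 = 0.032443
Scale to base peak (0.328123) = 100: 7.3 : 42.5 : 94.6 : 100.0 : 50.6 : 9.9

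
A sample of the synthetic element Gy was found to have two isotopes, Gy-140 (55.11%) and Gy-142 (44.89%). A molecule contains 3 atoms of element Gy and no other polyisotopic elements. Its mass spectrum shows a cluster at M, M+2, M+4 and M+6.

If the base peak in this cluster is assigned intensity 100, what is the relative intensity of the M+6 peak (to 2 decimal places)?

(0.5511 + 0.4489)^3 gives M 0.1674, M+2 0.4090, M+4 0.3332, M+6 0.0905; the largest is M+2.
P(M+2) = C(3,1) × 0.5511^2 × 0.4489^1 = 3 × 0.30371121 × 0.4489 = 0.409008 (base)
P(M+6) = C(3,3) × 0.5511^0 × 0.4489^3 = 1 × 1.0000 × 0.09045838 = 0.090458
Relative intensity = 0.090458 / 0.409008 × 100 = 22.12

22.12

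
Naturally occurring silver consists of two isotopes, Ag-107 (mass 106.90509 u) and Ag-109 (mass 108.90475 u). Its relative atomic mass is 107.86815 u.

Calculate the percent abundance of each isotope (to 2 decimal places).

Let x be the fractional abundance of Ag-107; then Ag-109 has abundance 1 − x.
106.90509·x + 108.90475·(1 − x) = 107.86815
(106.90509 − 108.90475)·x = 107.86815 − 108.90475
x = -1.03660 / -1.99966 = 0.51839 → 51.84% Ag-107, 48.16% Ag-109.

Ag-107: 51.84%, Ag-109: 48.16%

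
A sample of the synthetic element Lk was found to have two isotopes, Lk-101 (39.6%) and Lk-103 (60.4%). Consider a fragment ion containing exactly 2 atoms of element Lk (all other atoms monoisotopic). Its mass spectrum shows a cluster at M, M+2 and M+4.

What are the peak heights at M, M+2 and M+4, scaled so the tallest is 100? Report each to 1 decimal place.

Expanding (0.396 + 0.604)^2:
P(M) = 0.396^2 = 0.156816
P(M+2) = 2 × 0.396^1 × 0.604^1 = 0.478368
P(M+4) = 0.604^2 = 0.364816
The M+2 peak is largest (0.478368); scaling to 100 gives 32.8 : 100.0 : 76.3.

32.8 : 100.0 : 76.3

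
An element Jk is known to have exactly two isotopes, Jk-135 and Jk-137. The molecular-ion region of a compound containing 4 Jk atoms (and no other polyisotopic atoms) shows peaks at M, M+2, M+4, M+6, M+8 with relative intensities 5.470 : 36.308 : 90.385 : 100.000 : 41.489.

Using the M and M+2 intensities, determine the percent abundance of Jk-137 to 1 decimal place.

Let p = fractional abundance of Jk-135. I(M+2)/I(M) = [C(4,1)·p^3·(1−p)] / p^4 = 4·(1−p)/p = 36.308/5.470 = 6.6377
(1−p)/p = 6.6377/4 = 1.6594  ⇒  p = 1/(1 + 1.6594) = 0.3760
Jk-135: 37.6%, Jk-137: 62.4%.

62.4%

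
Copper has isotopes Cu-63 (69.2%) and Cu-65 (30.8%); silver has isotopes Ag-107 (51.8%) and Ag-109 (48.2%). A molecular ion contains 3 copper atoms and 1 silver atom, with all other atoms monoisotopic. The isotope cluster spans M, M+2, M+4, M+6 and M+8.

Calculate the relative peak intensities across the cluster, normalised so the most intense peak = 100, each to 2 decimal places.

44.14 : 100.00 : 81.07 : 28.30 : 3.62

Copper pattern (n=3): 0.33137389 : 0.44247034 : 0.19693766 : 0.02921811
Silver pattern (n=1): 0.5180 : 0.4820
Convolve the two distributions (both contribute in 2-u steps):
  M: 0.33137389×0.5180 = 0.171652
  M+2: 0.33137389×0.4820 + 0.44247034×0.5180 = 0.388922
  M+4: 0.44247034×0.4820 + 0.19693766×0.5180 = 0.315284
  M+6: 0.19693766×0.4820 + 0.02921811×0.5180 = 0.110059
  M+8: 0.02921811×0.4820 = 0.014083
Scale to base peak (0.388922) = 100: 44.14 : 100.00 : 81.07 : 28.30 : 3.62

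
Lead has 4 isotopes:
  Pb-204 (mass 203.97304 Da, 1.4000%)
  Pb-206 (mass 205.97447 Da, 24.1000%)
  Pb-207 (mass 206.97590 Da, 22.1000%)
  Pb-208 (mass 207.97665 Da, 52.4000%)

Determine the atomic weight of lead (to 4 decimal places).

Average mass = Σ (abundance × isotope mass) = 0.014000 × 203.97304 + 0.241000 × 205.97447 + 0.221000 × 206.97590 + 0.524000 × 207.97665
= 2.855623 + 49.639847 + 45.741674 + 108.979765 = 207.216909 Da

207.2169 Da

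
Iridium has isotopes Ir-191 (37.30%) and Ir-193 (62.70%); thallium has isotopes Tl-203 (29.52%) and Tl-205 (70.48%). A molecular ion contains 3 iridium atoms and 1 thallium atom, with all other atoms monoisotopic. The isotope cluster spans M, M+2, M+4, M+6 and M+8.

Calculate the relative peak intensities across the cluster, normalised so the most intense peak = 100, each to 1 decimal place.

Iridium pattern (n=3): 0.05189512 : 0.26170165 : 0.43991135 : 0.24649188
Thallium pattern (n=1): 0.2952 : 0.7048
Convolve the two distributions (both contribute in 2-u steps):
  M: 0.05189512×0.2952 = 0.015319
  M+2: 0.05189512×0.7048 + 0.26170165×0.2952 = 0.113830
  M+4: 0.26170165×0.7048 + 0.43991135×0.2952 = 0.314309
  M+6: 0.43991135×0.7048 + 0.24649188×0.2952 = 0.382814
  M+8: 0.24649188×0.7048 = 0.173727
Scale to base peak (0.382814) = 100: 4.0 : 29.7 : 82.1 : 100.0 : 45.4

4.0 : 29.7 : 82.1 : 100.0 : 45.4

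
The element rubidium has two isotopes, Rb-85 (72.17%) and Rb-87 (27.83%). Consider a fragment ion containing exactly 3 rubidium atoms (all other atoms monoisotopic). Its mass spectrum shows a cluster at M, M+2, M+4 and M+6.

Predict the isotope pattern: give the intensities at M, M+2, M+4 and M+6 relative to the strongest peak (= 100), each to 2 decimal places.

The 3 Rb atoms are independent, so intensities follow the terms of (0.7217 + 0.2783)^3.
P(M) = 0.7217^3 = 0.375898
P(M+2) = 3 × 0.7217^2 × 0.2783^1 = 0.434858
P(M+4) = 3 × 0.7217^1 × 0.2783^2 = 0.167689
P(M+6) = 0.2783^3 = 0.021555
The M+2 peak is largest (0.434858); scaling to 100 gives 86.44 : 100.00 : 38.56 : 4.96.

86.44 : 100.00 : 38.56 : 4.96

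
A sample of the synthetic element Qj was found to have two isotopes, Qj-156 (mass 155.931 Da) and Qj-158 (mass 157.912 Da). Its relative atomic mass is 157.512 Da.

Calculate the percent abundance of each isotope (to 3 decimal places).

Let x be the fractional abundance of Qj-156; then Qj-158 has abundance 1 − x.
155.931·x + 157.912·(1 − x) = 157.512
(155.931 − 157.912)·x = 157.512 − 157.912
x = -0.400 / -1.981 = 0.20192 → 20.192% Qj-156, 79.808% Qj-158.

Qj-156: 20.192%, Qj-158: 79.808%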